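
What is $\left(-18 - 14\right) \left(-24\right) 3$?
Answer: $2304$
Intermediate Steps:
$\left(-18 - 14\right) \left(-24\right) 3 = \left(-32\right) \left(-24\right) 3 = 768 \cdot 3 = 2304$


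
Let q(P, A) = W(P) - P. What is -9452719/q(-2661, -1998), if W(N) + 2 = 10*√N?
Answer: -25134779821/7336381 + 94527190*I*√2661/7336381 ≈ -3426.0 + 664.66*I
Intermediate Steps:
W(N) = -2 + 10*√N
q(P, A) = -2 - P + 10*√P (q(P, A) = (-2 + 10*√P) - P = -2 - P + 10*√P)
-9452719/q(-2661, -1998) = -9452719/(-2 - 1*(-2661) + 10*√(-2661)) = -9452719/(-2 + 2661 + 10*(I*√2661)) = -9452719/(-2 + 2661 + 10*I*√2661) = -9452719/(2659 + 10*I*√2661)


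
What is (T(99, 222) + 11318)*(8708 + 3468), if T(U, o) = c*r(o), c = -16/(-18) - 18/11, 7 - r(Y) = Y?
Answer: 13836708992/99 ≈ 1.3976e+8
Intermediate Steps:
r(Y) = 7 - Y
c = -74/99 (c = -16*(-1/18) - 18*1/11 = 8/9 - 18/11 = -74/99 ≈ -0.74747)
T(U, o) = -518/99 + 74*o/99 (T(U, o) = -74*(7 - o)/99 = -518/99 + 74*o/99)
(T(99, 222) + 11318)*(8708 + 3468) = ((-518/99 + (74/99)*222) + 11318)*(8708 + 3468) = ((-518/99 + 5476/33) + 11318)*12176 = (15910/99 + 11318)*12176 = (1136392/99)*12176 = 13836708992/99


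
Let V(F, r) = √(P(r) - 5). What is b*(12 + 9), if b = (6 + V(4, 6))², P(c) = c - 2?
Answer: 735 + 252*I ≈ 735.0 + 252.0*I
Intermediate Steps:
P(c) = -2 + c
V(F, r) = √(-7 + r) (V(F, r) = √((-2 + r) - 5) = √(-7 + r))
b = (6 + I)² (b = (6 + √(-7 + 6))² = (6 + √(-1))² = (6 + I)² ≈ 35.0 + 12.0*I)
b*(12 + 9) = (6 + I)²*(12 + 9) = (6 + I)²*21 = 21*(6 + I)²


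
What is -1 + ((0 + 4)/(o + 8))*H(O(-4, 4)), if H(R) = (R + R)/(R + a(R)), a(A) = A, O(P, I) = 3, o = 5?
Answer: -9/13 ≈ -0.69231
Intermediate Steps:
H(R) = 1 (H(R) = (R + R)/(R + R) = (2*R)/((2*R)) = (2*R)*(1/(2*R)) = 1)
-1 + ((0 + 4)/(o + 8))*H(O(-4, 4)) = -1 + ((0 + 4)/(5 + 8))*1 = -1 + (4/13)*1 = -1 + 4/13 = -9/13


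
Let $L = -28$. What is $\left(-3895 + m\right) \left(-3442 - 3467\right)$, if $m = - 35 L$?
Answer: $20139735$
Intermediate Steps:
$m = 980$ ($m = \left(-35\right) \left(-28\right) = 980$)
$\left(-3895 + m\right) \left(-3442 - 3467\right) = \left(-3895 + 980\right) \left(-3442 - 3467\right) = \left(-2915\right) \left(-6909\right) = 20139735$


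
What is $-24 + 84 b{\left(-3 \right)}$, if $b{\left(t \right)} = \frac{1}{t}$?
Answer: $-52$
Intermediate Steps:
$-24 + 84 b{\left(-3 \right)} = -24 + \frac{84}{-3} = -24 + 84 \left(- \frac{1}{3}\right) = -24 - 28 = -52$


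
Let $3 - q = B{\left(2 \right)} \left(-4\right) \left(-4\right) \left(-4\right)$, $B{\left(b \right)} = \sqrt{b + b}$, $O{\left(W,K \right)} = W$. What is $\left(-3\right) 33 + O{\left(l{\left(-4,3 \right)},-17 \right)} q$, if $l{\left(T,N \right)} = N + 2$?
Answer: $556$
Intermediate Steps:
$l{\left(T,N \right)} = 2 + N$
$B{\left(b \right)} = \sqrt{2} \sqrt{b}$ ($B{\left(b \right)} = \sqrt{2 b} = \sqrt{2} \sqrt{b}$)
$q = 131$ ($q = 3 - \sqrt{2} \sqrt{2} \left(-4\right) \left(-4\right) \left(-4\right) = 3 - 2 \cdot 16 \left(-4\right) = 3 - 2 \left(-64\right) = 3 - -128 = 3 + 128 = 131$)
$\left(-3\right) 33 + O{\left(l{\left(-4,3 \right)},-17 \right)} q = \left(-3\right) 33 + \left(2 + 3\right) 131 = -99 + 5 \cdot 131 = -99 + 655 = 556$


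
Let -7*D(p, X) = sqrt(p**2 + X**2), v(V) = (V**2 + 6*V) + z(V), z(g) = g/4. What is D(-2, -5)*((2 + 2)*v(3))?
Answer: -111*sqrt(29)/7 ≈ -85.393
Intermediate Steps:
z(g) = g/4 (z(g) = g*(1/4) = g/4)
v(V) = V**2 + 25*V/4 (v(V) = (V**2 + 6*V) + V/4 = V**2 + 25*V/4)
D(p, X) = -sqrt(X**2 + p**2)/7 (D(p, X) = -sqrt(p**2 + X**2)/7 = -sqrt(X**2 + p**2)/7)
D(-2, -5)*((2 + 2)*v(3)) = (-sqrt((-5)**2 + (-2)**2)/7)*((2 + 2)*((1/4)*3*(25 + 4*3))) = (-sqrt(25 + 4)/7)*(4*((1/4)*3*(25 + 12))) = (-sqrt(29)/7)*(4*((1/4)*3*37)) = (-sqrt(29)/7)*(4*(111/4)) = -sqrt(29)/7*111 = -111*sqrt(29)/7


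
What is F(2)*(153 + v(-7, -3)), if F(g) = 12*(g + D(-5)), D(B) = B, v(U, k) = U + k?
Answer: -5148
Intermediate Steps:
F(g) = -60 + 12*g (F(g) = 12*(g - 5) = 12*(-5 + g) = -60 + 12*g)
F(2)*(153 + v(-7, -3)) = (-60 + 12*2)*(153 + (-7 - 3)) = (-60 + 24)*(153 - 10) = -36*143 = -5148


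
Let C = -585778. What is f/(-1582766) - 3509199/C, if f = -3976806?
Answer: 3941883164751/463574750974 ≈ 8.5032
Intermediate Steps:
f/(-1582766) - 3509199/C = -3976806/(-1582766) - 3509199/(-585778) = -3976806*(-1/1582766) - 3509199*(-1/585778) = 1988403/791383 + 3509199/585778 = 3941883164751/463574750974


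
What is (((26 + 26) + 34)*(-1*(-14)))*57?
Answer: 68628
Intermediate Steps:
(((26 + 26) + 34)*(-1*(-14)))*57 = ((52 + 34)*14)*57 = (86*14)*57 = 1204*57 = 68628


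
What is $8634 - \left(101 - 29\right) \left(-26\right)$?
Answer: $10506$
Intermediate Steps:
$8634 - \left(101 - 29\right) \left(-26\right) = 8634 - 72 \left(-26\right) = 8634 - -1872 = 8634 + 1872 = 10506$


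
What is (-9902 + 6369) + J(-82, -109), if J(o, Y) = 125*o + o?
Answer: -13865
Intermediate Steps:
J(o, Y) = 126*o
(-9902 + 6369) + J(-82, -109) = (-9902 + 6369) + 126*(-82) = -3533 - 10332 = -13865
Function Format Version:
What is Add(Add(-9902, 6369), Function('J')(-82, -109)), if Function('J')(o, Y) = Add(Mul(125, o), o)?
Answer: -13865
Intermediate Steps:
Function('J')(o, Y) = Mul(126, o)
Add(Add(-9902, 6369), Function('J')(-82, -109)) = Add(Add(-9902, 6369), Mul(126, -82)) = Add(-3533, -10332) = -13865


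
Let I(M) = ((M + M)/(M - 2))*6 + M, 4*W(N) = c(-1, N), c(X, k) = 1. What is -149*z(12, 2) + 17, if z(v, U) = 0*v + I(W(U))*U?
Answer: 6347/14 ≈ 453.36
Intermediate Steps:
W(N) = 1/4 (W(N) = (1/4)*1 = 1/4)
I(M) = M + 12*M/(-2 + M) (I(M) = ((2*M)/(-2 + M))*6 + M = (2*M/(-2 + M))*6 + M = 12*M/(-2 + M) + M = M + 12*M/(-2 + M))
z(v, U) = -41*U/28 (z(v, U) = 0*v + ((10 + 1/4)/(4*(-2 + 1/4)))*U = 0 + ((1/4)*(41/4)/(-7/4))*U = 0 + ((1/4)*(-4/7)*(41/4))*U = 0 - 41*U/28 = -41*U/28)
-149*z(12, 2) + 17 = -(-6109)*2/28 + 17 = -149*(-41/14) + 17 = 6109/14 + 17 = 6347/14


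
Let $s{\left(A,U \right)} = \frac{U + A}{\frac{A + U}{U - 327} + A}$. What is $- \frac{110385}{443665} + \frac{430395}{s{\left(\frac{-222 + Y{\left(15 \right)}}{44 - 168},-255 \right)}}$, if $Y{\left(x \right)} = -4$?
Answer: $- \frac{1037097723691021}{270211328794} \approx -3838.1$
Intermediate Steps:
$s{\left(A,U \right)} = \frac{A + U}{A + \frac{A + U}{-327 + U}}$ ($s{\left(A,U \right)} = \frac{A + U}{\frac{A + U}{-327 + U} + A} = \frac{A + U}{A + \frac{A + U}{-327 + U}}$)
$- \frac{110385}{443665} + \frac{430395}{s{\left(\frac{-222 + Y{\left(15 \right)}}{44 - 168},-255 \right)}} = - \frac{110385}{443665} + \frac{430395}{\frac{1}{-255 - 326 \frac{-222 - 4}{44 - 168} + \frac{-222 - 4}{44 - 168} \left(-255\right)} \left(\left(-255\right)^{2} - 327 \frac{-222 - 4}{44 - 168} - -83385 + \frac{-222 - 4}{44 - 168} \left(-255\right)\right)} = \left(-110385\right) \frac{1}{443665} + \frac{430395}{\frac{1}{-255 - 326 \left(- \frac{226}{-124}\right) + - \frac{226}{-124} \left(-255\right)} \left(65025 - 327 \left(- \frac{226}{-124}\right) + 83385 + - \frac{226}{-124} \left(-255\right)\right)} = - \frac{22077}{88733} + \frac{430395}{\frac{1}{-255 - 326 \left(\left(-226\right) \left(- \frac{1}{124}\right)\right) + \left(-226\right) \left(- \frac{1}{124}\right) \left(-255\right)} \left(65025 - 327 \left(\left(-226\right) \left(- \frac{1}{124}\right)\right) + 83385 + \left(-226\right) \left(- \frac{1}{124}\right) \left(-255\right)\right)} = - \frac{22077}{88733} + \frac{430395}{\frac{1}{-255 - \frac{18419}{31} + \frac{113}{62} \left(-255\right)} \left(65025 - \frac{36951}{62} + 83385 + \frac{113}{62} \left(-255\right)\right)} = - \frac{22077}{88733} + \frac{430395}{\frac{1}{-255 - \frac{18419}{31} - \frac{28815}{62}} \left(65025 - \frac{36951}{62} + 83385 - \frac{28815}{62}\right)} = - \frac{22077}{88733} + \frac{430395}{\frac{1}{- \frac{81463}{62}} \cdot \frac{4567827}{31}} = - \frac{22077}{88733} + \frac{430395}{\left(- \frac{62}{81463}\right) \frac{4567827}{31}} = - \frac{22077}{88733} + \frac{430395}{- \frac{9135654}{81463}} = - \frac{22077}{88733} + 430395 \left(- \frac{81463}{9135654}\right) = - \frac{22077}{88733} - \frac{11687089295}{3045218} = - \frac{1037097723691021}{270211328794}$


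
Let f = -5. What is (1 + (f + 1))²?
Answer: 9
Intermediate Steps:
(1 + (f + 1))² = (1 + (-5 + 1))² = (1 - 4)² = (-3)² = 9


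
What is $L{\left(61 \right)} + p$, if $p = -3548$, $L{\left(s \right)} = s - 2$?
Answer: $-3489$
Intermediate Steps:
$L{\left(s \right)} = -2 + s$
$L{\left(61 \right)} + p = \left(-2 + 61\right) - 3548 = 59 - 3548 = -3489$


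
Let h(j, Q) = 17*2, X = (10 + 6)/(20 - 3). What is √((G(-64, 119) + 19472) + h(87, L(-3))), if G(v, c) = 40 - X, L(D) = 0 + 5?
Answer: 11*√46682/17 ≈ 139.80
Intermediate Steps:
X = 16/17 ≈ 0.94118
L(D) = 5
h(j, Q) = 34
G(v, c) = 664/17 (G(v, c) = 40 - 1*16/17 = 40 - 16/17 = 664/17)
√((G(-64, 119) + 19472) + h(87, L(-3))) = √((664/17 + 19472) + 34) = √(331688/17 + 34) = √(332266/17) = 11*√46682/17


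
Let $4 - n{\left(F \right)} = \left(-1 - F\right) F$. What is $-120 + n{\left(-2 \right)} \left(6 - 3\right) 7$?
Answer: $6$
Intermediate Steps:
$n{\left(F \right)} = 4 - F \left(-1 - F\right)$ ($n{\left(F \right)} = 4 - \left(-1 - F\right) F = 4 - F \left(-1 - F\right)$)
$-120 + n{\left(-2 \right)} \left(6 - 3\right) 7 = -120 + \left(4 - 2 + \left(-2\right)^{2}\right) \left(6 - 3\right) 7 = -120 + \left(4 - 2 + 4\right) 3 \cdot 7 = -120 + 6 \cdot 21 = -120 + 126 = 6$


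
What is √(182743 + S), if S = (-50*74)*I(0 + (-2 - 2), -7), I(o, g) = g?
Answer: √208643 ≈ 456.77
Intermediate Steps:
S = 25900 (S = -50*74*(-7) = -3700*(-7) = 25900)
√(182743 + S) = √(182743 + 25900) = √208643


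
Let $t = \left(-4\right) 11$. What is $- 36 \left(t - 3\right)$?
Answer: $1692$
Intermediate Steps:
$t = -44$
$- 36 \left(t - 3\right) = - 36 \left(-44 - 3\right) = \left(-36\right) \left(-47\right) = 1692$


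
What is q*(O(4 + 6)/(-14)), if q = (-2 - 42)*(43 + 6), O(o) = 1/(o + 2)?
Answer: 77/6 ≈ 12.833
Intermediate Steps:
O(o) = 1/(2 + o)
q = -2156 (q = -44*49 = -2156)
q*(O(4 + 6)/(-14)) = -2156/((2 + (4 + 6))*(-14)) = -2156*(-1)/((2 + 10)*14) = -2156*(-1)/(12*14) = -539*(-1)/(3*14) = -2156*(-1/168) = 77/6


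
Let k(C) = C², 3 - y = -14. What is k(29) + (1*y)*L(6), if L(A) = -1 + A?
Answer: 926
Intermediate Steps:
y = 17 (y = 3 - 1*(-14) = 3 + 14 = 17)
k(29) + (1*y)*L(6) = 29² + (1*17)*(-1 + 6) = 841 + 17*5 = 841 + 85 = 926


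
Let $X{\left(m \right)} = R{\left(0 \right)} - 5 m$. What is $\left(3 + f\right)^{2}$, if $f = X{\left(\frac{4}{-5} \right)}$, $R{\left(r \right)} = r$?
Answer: $49$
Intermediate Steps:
$X{\left(m \right)} = - 5 m$ ($X{\left(m \right)} = 0 - 5 m = - 5 m$)
$f = 4$ ($f = - 5 \frac{4}{-5} = - 5 \cdot 4 \left(- \frac{1}{5}\right) = \left(-5\right) \left(- \frac{4}{5}\right) = 4$)
$\left(3 + f\right)^{2} = \left(3 + 4\right)^{2} = 7^{2} = 49$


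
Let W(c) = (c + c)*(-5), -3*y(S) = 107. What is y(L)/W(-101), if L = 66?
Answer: -107/3030 ≈ -0.035314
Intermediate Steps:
y(S) = -107/3 (y(S) = -⅓*107 = -107/3)
W(c) = -10*c (W(c) = (2*c)*(-5) = -10*c)
y(L)/W(-101) = -107/(3*((-10*(-101)))) = -107/3/1010 = -107/3*1/1010 = -107/3030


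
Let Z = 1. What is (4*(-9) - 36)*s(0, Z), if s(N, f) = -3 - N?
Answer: 216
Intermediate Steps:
(4*(-9) - 36)*s(0, Z) = (4*(-9) - 36)*(-3 - 1*0) = (-36 - 36)*(-3 + 0) = -72*(-3) = 216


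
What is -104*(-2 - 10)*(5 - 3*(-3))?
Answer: 17472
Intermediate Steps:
-104*(-2 - 10)*(5 - 3*(-3)) = -(-1248)*(5 + 9) = -(-1248)*14 = -104*(-168) = 17472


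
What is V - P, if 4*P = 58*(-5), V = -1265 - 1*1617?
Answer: -5619/2 ≈ -2809.5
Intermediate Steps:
V = -2882 (V = -1265 - 1617 = -2882)
P = -145/2 (P = (58*(-5))/4 = (1/4)*(-290) = -145/2 ≈ -72.500)
V - P = -2882 - 1*(-145/2) = -2882 + 145/2 = -5619/2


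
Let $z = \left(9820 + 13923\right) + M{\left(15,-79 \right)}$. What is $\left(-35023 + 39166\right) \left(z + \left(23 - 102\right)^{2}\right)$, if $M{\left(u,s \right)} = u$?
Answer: $124285857$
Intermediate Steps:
$z = 23758$ ($z = \left(9820 + 13923\right) + 15 = 23743 + 15 = 23758$)
$\left(-35023 + 39166\right) \left(z + \left(23 - 102\right)^{2}\right) = \left(-35023 + 39166\right) \left(23758 + \left(23 - 102\right)^{2}\right) = 4143 \left(23758 + \left(-79\right)^{2}\right) = 4143 \left(23758 + 6241\right) = 4143 \cdot 29999 = 124285857$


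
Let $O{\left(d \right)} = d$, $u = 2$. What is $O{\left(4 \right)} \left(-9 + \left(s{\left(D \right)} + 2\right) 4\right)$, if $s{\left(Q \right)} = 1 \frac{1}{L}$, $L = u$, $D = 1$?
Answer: $4$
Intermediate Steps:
$L = 2$
$s{\left(Q \right)} = \frac{1}{2}$ ($s{\left(Q \right)} = 1 \cdot \frac{1}{2} = \frac{1}{2}$)
$O{\left(4 \right)} \left(-9 + \left(s{\left(D \right)} + 2\right) 4\right) = 4 \left(-9 + \left(\frac{1}{2} + 2\right) 4\right) = 4 \left(-9 + \frac{5}{2} \cdot 4\right) = 4 \left(-9 + 10\right) = 4 \cdot 1 = 4$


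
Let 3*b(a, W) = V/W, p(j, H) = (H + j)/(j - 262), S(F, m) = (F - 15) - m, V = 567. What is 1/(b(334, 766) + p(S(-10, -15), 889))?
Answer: -104176/310953 ≈ -0.33502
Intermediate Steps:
S(F, m) = -15 + F - m (S(F, m) = (-15 + F) - m = -15 + F - m)
p(j, H) = (H + j)/(-262 + j)
b(a, W) = 189/W (b(a, W) = (567/W)/3 = 189/W)
1/(b(334, 766) + p(S(-10, -15), 889)) = 1/(189/766 + (889 + (-15 - 10 - 1*(-15)))/(-262 + (-15 - 10 - 1*(-15)))) = 1/(189*(1/766) + (889 + (-15 - 10 + 15))/(-262 + (-15 - 10 + 15))) = 1/(189/766 + (889 - 10)/(-262 - 10)) = 1/(189/766 + 879/(-272)) = 1/(189/766 - 1/272*879) = 1/(189/766 - 879/272) = 1/(-310953/104176) = -104176/310953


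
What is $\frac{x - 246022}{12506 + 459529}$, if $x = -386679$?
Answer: $- \frac{632701}{472035} \approx -1.3404$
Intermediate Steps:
$\frac{x - 246022}{12506 + 459529} = \frac{-386679 - 246022}{12506 + 459529} = - \frac{632701}{472035}$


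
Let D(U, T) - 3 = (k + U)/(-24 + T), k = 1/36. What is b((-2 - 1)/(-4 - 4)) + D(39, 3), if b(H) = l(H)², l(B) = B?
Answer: 15509/12096 ≈ 1.2822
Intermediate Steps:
k = 1/36 ≈ 0.027778
D(U, T) = 3 + (1/36 + U)/(-24 + T)
b(H) = H²
b((-2 - 1)/(-4 - 4)) + D(39, 3) = ((-2 - 1)/(-4 - 4))² + (-2591/36 + 39 + 3*3)/(-24 + 3) = (-3/(-8))² + (-2591/36 + 39 + 9)/(-21) = (-3*(-⅛))² - 1/21*(-863/36) = (3/8)² + 863/756 = 9/64 + 863/756 = 15509/12096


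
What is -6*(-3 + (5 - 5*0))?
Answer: -12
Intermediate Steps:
-6*(-3 + (5 - 5*0)) = -6*(-3 + (5 + 0)) = -6*(-3 + 5) = -6*2 = -12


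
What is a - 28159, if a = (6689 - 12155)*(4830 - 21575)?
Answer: 91500011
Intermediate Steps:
a = 91528170 (a = -5466*(-16745) = 91528170)
a - 28159 = 91528170 - 28159 = 91500011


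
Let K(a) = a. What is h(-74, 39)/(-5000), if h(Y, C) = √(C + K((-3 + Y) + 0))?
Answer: -I*√38/5000 ≈ -0.0012329*I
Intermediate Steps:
h(Y, C) = √(-3 + C + Y) (h(Y, C) = √(C + ((-3 + Y) + 0)) = √(C + (-3 + Y)) = √(-3 + C + Y))
h(-74, 39)/(-5000) = √(-3 + 39 - 74)/(-5000) = √(-38)*(-1/5000) = (I*√38)*(-1/5000) = -I*√38/5000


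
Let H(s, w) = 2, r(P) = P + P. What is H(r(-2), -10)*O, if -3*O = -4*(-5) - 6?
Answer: -28/3 ≈ -9.3333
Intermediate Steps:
r(P) = 2*P
O = -14/3 (O = -(-4*(-5) - 6)/3 = -(20 - 6)/3 = -⅓*14 = -14/3 ≈ -4.6667)
H(r(-2), -10)*O = 2*(-14/3) = -28/3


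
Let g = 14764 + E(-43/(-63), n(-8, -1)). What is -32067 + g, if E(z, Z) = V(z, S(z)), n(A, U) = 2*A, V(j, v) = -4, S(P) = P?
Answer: -17307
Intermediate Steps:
E(z, Z) = -4
g = 14760 (g = 14764 - 4 = 14760)
-32067 + g = -32067 + 14760 = -17307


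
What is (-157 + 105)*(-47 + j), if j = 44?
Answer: 156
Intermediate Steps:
(-157 + 105)*(-47 + j) = (-157 + 105)*(-47 + 44) = -52*(-3) = 156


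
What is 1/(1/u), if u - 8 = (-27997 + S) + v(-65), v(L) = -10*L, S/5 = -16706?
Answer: -110869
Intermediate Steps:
S = -83530 (S = 5*(-16706) = -83530)
u = -110869 (u = 8 + ((-27997 - 83530) - 10*(-65)) = 8 + (-111527 + 650) = 8 - 110877 = -110869)
1/(1/u) = 1/(1/(-110869)) = 1/(-1/110869) = -110869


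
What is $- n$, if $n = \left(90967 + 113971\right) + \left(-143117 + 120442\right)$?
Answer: $-182263$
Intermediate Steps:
$n = 182263$ ($n = 204938 - 22675 = 182263$)
$- n = \left(-1\right) 182263 = -182263$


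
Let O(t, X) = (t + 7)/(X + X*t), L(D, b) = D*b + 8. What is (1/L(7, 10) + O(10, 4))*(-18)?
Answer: -2055/286 ≈ -7.1853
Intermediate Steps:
L(D, b) = 8 + D*b
O(t, X) = (7 + t)/(X + X*t)
(1/L(7, 10) + O(10, 4))*(-18) = (1/(8 + 7*10) + (7 + 10)/(4*(1 + 10)))*(-18) = (1/(8 + 70) + (¼)*17/11)*(-18) = (1/78 + (¼)*(1/11)*17)*(-18) = (1/78 + 17/44)*(-18) = (685/1716)*(-18) = -2055/286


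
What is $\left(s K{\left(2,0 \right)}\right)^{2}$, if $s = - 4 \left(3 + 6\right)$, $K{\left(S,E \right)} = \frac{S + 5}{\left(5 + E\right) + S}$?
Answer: $1296$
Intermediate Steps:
$K{\left(S,E \right)} = \frac{5 + S}{5 + E + S}$
$s = -36$ ($s = \left(-4\right) 9 = -36$)
$\left(s K{\left(2,0 \right)}\right)^{2} = \left(- 36 \frac{5 + 2}{5 + 0 + 2}\right)^{2} = \left(- 36 \cdot \frac{1}{7} \cdot 7\right)^{2} = \left(\left(-36\right) 1\right)^{2} = \left(-36\right)^{2} = 1296$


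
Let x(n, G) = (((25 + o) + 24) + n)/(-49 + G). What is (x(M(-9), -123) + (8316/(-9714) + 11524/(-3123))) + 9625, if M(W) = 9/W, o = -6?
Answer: 4183134441149/434827782 ≈ 9620.2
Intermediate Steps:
x(n, G) = (43 + n)/(-49 + G) (x(n, G) = (((25 - 6) + 24) + n)/(-49 + G) = ((19 + 24) + n)/(-49 + G) = (43 + n)/(-49 + G))
(x(M(-9), -123) + (8316/(-9714) + 11524/(-3123))) + 9625 = ((43 + 9/(-9))/(-49 - 123) + (8316/(-9714) + 11524/(-3123))) + 9625 = ((43 + 9*(-1/9))/(-172) + (8316*(-1/9714) + 11524*(-1/3123))) + 9625 = (-(43 - 1)/172 + (-1386/1619 - 11524/3123)) + 9625 = (-1/172*42 - 22985834/5056137) + 9625 = (-21/86 - 22985834/5056137) + 9625 = -2082960601/434827782 + 9625 = 4183134441149/434827782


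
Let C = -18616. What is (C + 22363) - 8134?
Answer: -4387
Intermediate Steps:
(C + 22363) - 8134 = (-18616 + 22363) - 8134 = 3747 - 8134 = -4387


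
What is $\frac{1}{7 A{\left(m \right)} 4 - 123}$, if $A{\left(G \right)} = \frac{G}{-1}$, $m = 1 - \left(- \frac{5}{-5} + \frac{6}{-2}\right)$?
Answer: $- \frac{1}{207} \approx -0.0048309$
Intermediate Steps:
$m = 3$ ($m = 1 - \left(\left(-5\right) \left(- \frac{1}{5}\right) + 6 \left(- \frac{1}{2}\right)\right) = 1 - \left(1 - 3\right) = 1 - -2 = 1 + 2 = 3$)
$A{\left(G \right)} = - G$ ($A{\left(G \right)} = G \left(-1\right) = - G$)
$\frac{1}{7 A{\left(m \right)} 4 - 123} = \frac{1}{7 \left(\left(-1\right) 3\right) 4 - 123} = \frac{1}{7 \left(-3\right) 4 - 123} = \frac{1}{\left(-21\right) 4 - 123} = \frac{1}{-84 - 123} = \frac{1}{-207} = - \frac{1}{207}$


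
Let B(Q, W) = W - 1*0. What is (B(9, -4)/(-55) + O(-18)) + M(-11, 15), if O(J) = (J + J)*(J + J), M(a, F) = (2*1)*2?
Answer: 71504/55 ≈ 1300.1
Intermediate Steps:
M(a, F) = 4 (M(a, F) = 2*2 = 4)
O(J) = 4*J**2 (O(J) = (2*J)*(2*J) = 4*J**2)
B(Q, W) = W (B(Q, W) = W + 0 = W)
(B(9, -4)/(-55) + O(-18)) + M(-11, 15) = (-4/(-55) + 4*(-18)**2) + 4 = (-4*(-1/55) + 4*324) + 4 = (4/55 + 1296) + 4 = 71284/55 + 4 = 71504/55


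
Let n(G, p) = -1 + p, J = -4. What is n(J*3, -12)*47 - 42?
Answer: -653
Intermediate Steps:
n(J*3, -12)*47 - 42 = (-1 - 12)*47 - 42 = -13*47 - 42 = -611 - 42 = -653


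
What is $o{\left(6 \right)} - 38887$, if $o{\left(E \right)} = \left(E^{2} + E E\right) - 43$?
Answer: $-38858$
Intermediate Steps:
$o{\left(E \right)} = -43 + 2 E^{2}$ ($o{\left(E \right)} = \left(E^{2} + E^{2}\right) - 43 = 2 E^{2} - 43 = -43 + 2 E^{2}$)
$o{\left(6 \right)} - 38887 = \left(-43 + 2 \cdot 6^{2}\right) - 38887 = \left(-43 + 2 \cdot 36\right) - 38887 = \left(-43 + 72\right) - 38887 = 29 - 38887 = -38858$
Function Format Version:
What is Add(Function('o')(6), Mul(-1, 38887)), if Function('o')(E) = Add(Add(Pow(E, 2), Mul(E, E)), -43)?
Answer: -38858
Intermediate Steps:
Function('o')(E) = Add(-43, Mul(2, Pow(E, 2))) (Function('o')(E) = Add(Add(Pow(E, 2), Pow(E, 2)), -43) = Add(Mul(2, Pow(E, 2)), -43) = Add(-43, Mul(2, Pow(E, 2))))
Add(Function('o')(6), Mul(-1, 38887)) = Add(Add(-43, Mul(2, Pow(6, 2))), Mul(-1, 38887)) = Add(Add(-43, Mul(2, 36)), -38887) = Add(Add(-43, 72), -38887) = Add(29, -38887) = -38858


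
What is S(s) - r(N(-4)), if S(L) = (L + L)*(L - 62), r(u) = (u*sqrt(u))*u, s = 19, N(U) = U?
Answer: -1634 - 32*I ≈ -1634.0 - 32.0*I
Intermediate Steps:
r(u) = u**(5/2) (r(u) = u**(3/2)*u = u**(5/2))
S(L) = 2*L*(-62 + L) (S(L) = (2*L)*(-62 + L) = 2*L*(-62 + L))
S(s) - r(N(-4)) = 2*19*(-62 + 19) - (-4)**(5/2) = 2*19*(-43) - 32*I = -1634 - 32*I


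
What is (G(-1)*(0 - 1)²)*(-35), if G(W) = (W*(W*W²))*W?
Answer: 35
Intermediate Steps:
G(W) = W⁵ (G(W) = (W*W³)*W = W⁴*W = W⁵)
(G(-1)*(0 - 1)²)*(-35) = ((-1)⁵*(0 - 1)²)*(-35) = -1*(-1)²*(-35) = -1*1*(-35) = -1*(-35) = 35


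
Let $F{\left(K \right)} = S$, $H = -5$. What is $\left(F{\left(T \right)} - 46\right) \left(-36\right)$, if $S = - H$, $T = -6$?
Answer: $1476$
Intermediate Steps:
$S = 5$ ($S = \left(-1\right) \left(-5\right) = 5$)
$F{\left(K \right)} = 5$
$\left(F{\left(T \right)} - 46\right) \left(-36\right) = \left(5 - 46\right) \left(-36\right) = \left(-41\right) \left(-36\right) = 1476$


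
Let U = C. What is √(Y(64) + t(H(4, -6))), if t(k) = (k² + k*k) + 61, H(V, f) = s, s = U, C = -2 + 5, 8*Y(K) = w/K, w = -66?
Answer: √20191/16 ≈ 8.8809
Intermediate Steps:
Y(K) = -33/(4*K) (Y(K) = (-66/K)/8 = -33/(4*K))
C = 3
U = 3
s = 3
H(V, f) = 3
t(k) = 61 + 2*k² (t(k) = (k² + k²) + 61 = 2*k² + 61 = 61 + 2*k²)
√(Y(64) + t(H(4, -6))) = √(-33/4/64 + (61 + 2*3²)) = √(-33/4*1/64 + (61 + 2*9)) = √(-33/256 + (61 + 18)) = √(-33/256 + 79) = √(20191/256) = √20191/16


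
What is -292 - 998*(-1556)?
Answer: 1552596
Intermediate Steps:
-292 - 998*(-1556) = -292 + 1552888 = 1552596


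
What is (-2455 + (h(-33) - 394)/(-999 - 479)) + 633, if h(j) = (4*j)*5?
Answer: -1345931/739 ≈ -1821.3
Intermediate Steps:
h(j) = 20*j
(-2455 + (h(-33) - 394)/(-999 - 479)) + 633 = (-2455 + (20*(-33) - 394)/(-999 - 479)) + 633 = (-2455 + (-660 - 394)/(-1478)) + 633 = (-2455 - 1054*(-1/1478)) + 633 = (-2455 + 527/739) + 633 = -1813718/739 + 633 = -1345931/739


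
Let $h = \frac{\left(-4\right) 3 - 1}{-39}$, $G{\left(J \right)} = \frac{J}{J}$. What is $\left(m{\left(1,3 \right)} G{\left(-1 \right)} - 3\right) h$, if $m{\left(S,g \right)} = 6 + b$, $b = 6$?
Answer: $3$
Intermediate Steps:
$m{\left(S,g \right)} = 12$ ($m{\left(S,g \right)} = 6 + 6 = 12$)
$G{\left(J \right)} = 1$
$h = \frac{1}{3}$ ($h = \left(-12 - 1\right) \left(- \frac{1}{39}\right) = \left(-13\right) \left(- \frac{1}{39}\right) = \frac{1}{3} \approx 0.33333$)
$\left(m{\left(1,3 \right)} G{\left(-1 \right)} - 3\right) h = \left(12 \cdot 1 - 3\right) \frac{1}{3} = \left(12 - 3\right) \frac{1}{3} = 9 \cdot \frac{1}{3} = 3$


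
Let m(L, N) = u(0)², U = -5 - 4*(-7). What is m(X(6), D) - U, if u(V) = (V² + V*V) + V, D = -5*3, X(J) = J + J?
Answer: -23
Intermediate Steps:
X(J) = 2*J
U = 23 (U = -5 + 28 = 23)
D = -15
u(V) = V + 2*V² (u(V) = (V² + V²) + V = 2*V² + V = V + 2*V²)
m(L, N) = 0 (m(L, N) = (0*(1 + 2*0))² = (0*(1 + 0))² = (0*1)² = 0² = 0)
m(X(6), D) - U = 0 - 1*23 = 0 - 23 = -23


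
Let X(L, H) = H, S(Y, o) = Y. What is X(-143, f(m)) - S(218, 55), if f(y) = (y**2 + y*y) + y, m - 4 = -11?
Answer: -127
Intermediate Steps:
m = -7 (m = 4 - 11 = -7)
f(y) = y + 2*y**2 (f(y) = (y**2 + y**2) + y = 2*y**2 + y = y + 2*y**2)
X(-143, f(m)) - S(218, 55) = -7*(1 + 2*(-7)) - 1*218 = -7*(1 - 14) - 218 = -7*(-13) - 218 = 91 - 218 = -127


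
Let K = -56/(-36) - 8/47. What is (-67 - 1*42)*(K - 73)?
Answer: 3301937/423 ≈ 7806.0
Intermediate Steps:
K = 586/423 (K = -56*(-1/36) - 8*1/47 = 14/9 - 8/47 = 586/423 ≈ 1.3853)
(-67 - 1*42)*(K - 73) = (-67 - 1*42)*(586/423 - 73) = (-67 - 42)*(-30293/423) = -109*(-30293/423) = 3301937/423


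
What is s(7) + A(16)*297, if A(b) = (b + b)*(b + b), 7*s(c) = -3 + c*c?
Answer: 2128942/7 ≈ 3.0413e+5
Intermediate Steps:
s(c) = -3/7 + c²/7 (s(c) = (-3 + c*c)/7 = (-3 + c²)/7 = -3/7 + c²/7)
A(b) = 4*b² (A(b) = (2*b)*(2*b) = 4*b²)
s(7) + A(16)*297 = (-3/7 + (⅐)*7²) + (4*16²)*297 = (-3/7 + (⅐)*49) + (4*256)*297 = (-3/7 + 7) + 1024*297 = 46/7 + 304128 = 2128942/7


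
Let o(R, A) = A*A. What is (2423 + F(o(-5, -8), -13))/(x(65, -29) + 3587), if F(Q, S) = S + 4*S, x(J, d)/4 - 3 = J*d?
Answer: -2358/3941 ≈ -0.59833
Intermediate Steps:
x(J, d) = 12 + 4*J*d (x(J, d) = 12 + 4*(J*d) = 12 + 4*J*d)
o(R, A) = A²
F(Q, S) = 5*S
(2423 + F(o(-5, -8), -13))/(x(65, -29) + 3587) = (2423 + 5*(-13))/((12 + 4*65*(-29)) + 3587) = (2423 - 65)/((12 - 7540) + 3587) = 2358/(-7528 + 3587) = 2358/(-3941) = 2358*(-1/3941) = -2358/3941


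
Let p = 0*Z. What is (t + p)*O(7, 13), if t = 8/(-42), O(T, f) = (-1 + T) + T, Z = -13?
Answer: -52/21 ≈ -2.4762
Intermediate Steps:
O(T, f) = -1 + 2*T
p = 0 (p = 0*(-13) = 0)
t = -4/21 (t = 8*(-1/42) = -4/21 ≈ -0.19048)
(t + p)*O(7, 13) = (-4/21 + 0)*(-1 + 2*7) = -4*(-1 + 14)/21 = -4/21*13 = -52/21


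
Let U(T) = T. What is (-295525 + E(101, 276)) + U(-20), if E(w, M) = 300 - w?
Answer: -295346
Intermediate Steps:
(-295525 + E(101, 276)) + U(-20) = (-295525 + (300 - 1*101)) - 20 = (-295525 + (300 - 101)) - 20 = (-295525 + 199) - 20 = -295326 - 20 = -295346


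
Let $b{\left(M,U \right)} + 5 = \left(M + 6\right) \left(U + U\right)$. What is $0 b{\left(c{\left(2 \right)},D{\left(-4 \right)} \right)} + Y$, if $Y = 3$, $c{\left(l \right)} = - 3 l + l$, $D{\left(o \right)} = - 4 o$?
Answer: $3$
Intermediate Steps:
$c{\left(l \right)} = - 2 l$
$b{\left(M,U \right)} = -5 + 2 U \left(6 + M\right)$ ($b{\left(M,U \right)} = -5 + \left(M + 6\right) \left(U + U\right) = -5 + \left(6 + M\right) 2 U = -5 + 2 U \left(6 + M\right)$)
$0 b{\left(c{\left(2 \right)},D{\left(-4 \right)} \right)} + Y = 0 \left(-5 + 12 \left(\left(-4\right) \left(-4\right)\right) + 2 \left(\left(-2\right) 2\right) \left(\left(-4\right) \left(-4\right)\right)\right) + 3 = 0 \left(-5 + 12 \cdot 16 + 2 \left(-4\right) 16\right) + 3 = 0 \left(-5 + 192 - 128\right) + 3 = 0 \cdot 59 + 3 = 0 + 3 = 3$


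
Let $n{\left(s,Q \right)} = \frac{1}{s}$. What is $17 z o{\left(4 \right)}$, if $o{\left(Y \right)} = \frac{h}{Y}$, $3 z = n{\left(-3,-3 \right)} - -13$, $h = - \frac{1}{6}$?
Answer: $- \frac{323}{108} \approx -2.9907$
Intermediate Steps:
$h = - \frac{1}{6}$ ($h = \left(-1\right) \frac{1}{6} = - \frac{1}{6} \approx -0.16667$)
$z = \frac{38}{9}$ ($z = \frac{\frac{1}{-3} - -13}{3} = \frac{- \frac{1}{3} + 13}{3} = \frac{1}{3} \cdot \frac{38}{3} = \frac{38}{9} \approx 4.2222$)
$o{\left(Y \right)} = - \frac{1}{6 Y}$
$17 z o{\left(4 \right)} = 17 \cdot \frac{38}{9} \left(- \frac{1}{6 \cdot 4}\right) = \frac{646 \left(\left(- \frac{1}{6}\right) \frac{1}{4}\right)}{9} = \frac{646}{9} \left(- \frac{1}{24}\right) = - \frac{323}{108}$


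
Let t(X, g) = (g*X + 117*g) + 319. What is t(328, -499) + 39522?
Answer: -182214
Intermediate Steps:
t(X, g) = 319 + 117*g + X*g (t(X, g) = (X*g + 117*g) + 319 = (117*g + X*g) + 319 = 319 + 117*g + X*g)
t(328, -499) + 39522 = (319 + 117*(-499) + 328*(-499)) + 39522 = (319 - 58383 - 163672) + 39522 = -221736 + 39522 = -182214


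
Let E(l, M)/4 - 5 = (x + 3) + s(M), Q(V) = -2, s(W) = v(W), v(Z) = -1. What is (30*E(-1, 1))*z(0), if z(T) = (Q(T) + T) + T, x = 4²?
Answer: -5520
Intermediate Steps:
x = 16
s(W) = -1
E(l, M) = 92 (E(l, M) = 20 + 4*((16 + 3) - 1) = 20 + 4*(19 - 1) = 20 + 4*18 = 20 + 72 = 92)
z(T) = -2 + 2*T (z(T) = (-2 + T) + T = -2 + 2*T)
(30*E(-1, 1))*z(0) = (30*92)*(-2 + 2*0) = 2760*(-2 + 0) = 2760*(-2) = -5520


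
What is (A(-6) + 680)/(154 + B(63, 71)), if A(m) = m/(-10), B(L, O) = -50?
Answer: 3403/520 ≈ 6.5442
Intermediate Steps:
A(m) = -m/10 (A(m) = m*(-1/10) = -m/10)
(A(-6) + 680)/(154 + B(63, 71)) = (-1/10*(-6) + 680)/(154 - 50) = (3/5 + 680)/104 = (3403/5)*(1/104) = 3403/520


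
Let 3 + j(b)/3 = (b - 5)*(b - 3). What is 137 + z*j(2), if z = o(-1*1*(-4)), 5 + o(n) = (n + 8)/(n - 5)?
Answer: 137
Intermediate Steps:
o(n) = -5 + (8 + n)/(-5 + n) (o(n) = -5 + (n + 8)/(n - 5) = -5 + (8 + n)/(-5 + n))
z = -17 (z = (33 - 4*(-1*1)*(-4))/(-5 - 1*1*(-4)) = (33 - (-4)*(-4))/(-5 - 1*(-4)) = (33 - 4*4)/(-5 + 4) = (33 - 16)/(-1) = -1*17 = -17)
j(b) = -9 + 3*(-5 + b)*(-3 + b) (j(b) = -9 + 3*((b - 5)*(b - 3)) = -9 + 3*((-5 + b)*(-3 + b)) = -9 + 3*(-5 + b)*(-3 + b))
137 + z*j(2) = 137 - 17*(36 - 24*2 + 3*2**2) = 137 - 17*(36 - 48 + 3*4) = 137 - 17*(36 - 48 + 12) = 137 - 17*0 = 137 + 0 = 137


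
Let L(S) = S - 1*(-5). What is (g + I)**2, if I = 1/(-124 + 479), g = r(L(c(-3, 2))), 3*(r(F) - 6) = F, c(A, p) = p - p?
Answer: 66716224/1134225 ≈ 58.821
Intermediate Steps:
c(A, p) = 0
L(S) = 5 + S (L(S) = S + 5 = 5 + S)
r(F) = 6 + F/3
g = 23/3 (g = 6 + (5 + 0)/3 = 6 + (1/3)*5 = 6 + 5/3 = 23/3 ≈ 7.6667)
I = 1/355 ≈ 0.0028169
(g + I)**2 = (23/3 + 1/355)**2 = (8168/1065)**2 = 66716224/1134225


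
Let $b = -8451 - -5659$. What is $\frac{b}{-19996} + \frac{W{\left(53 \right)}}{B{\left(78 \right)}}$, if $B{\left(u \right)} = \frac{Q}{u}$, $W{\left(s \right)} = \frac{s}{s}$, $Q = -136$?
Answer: $- \frac{147497}{339932} \approx -0.4339$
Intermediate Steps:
$b = -2792$ ($b = -8451 + 5659 = -2792$)
$W{\left(s \right)} = 1$
$B{\left(u \right)} = - \frac{136}{u}$
$\frac{b}{-19996} + \frac{W{\left(53 \right)}}{B{\left(78 \right)}} = - \frac{2792}{-19996} + 1 \frac{1}{\left(-136\right) \frac{1}{78}} = \left(-2792\right) \left(- \frac{1}{19996}\right) + 1 \frac{1}{\left(-136\right) \frac{1}{78}} = \frac{698}{4999} + 1 \frac{1}{- \frac{68}{39}} = \frac{698}{4999} + 1 \left(- \frac{39}{68}\right) = \frac{698}{4999} - \frac{39}{68} = - \frac{147497}{339932}$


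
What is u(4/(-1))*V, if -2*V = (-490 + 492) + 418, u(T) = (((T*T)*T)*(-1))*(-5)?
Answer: 67200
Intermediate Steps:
u(T) = 5*T**3 (u(T) = ((T**2*T)*(-1))*(-5) = (T**3*(-1))*(-5) = -T**3*(-5) = 5*T**3)
V = -210 (V = -((-490 + 492) + 418)/2 = -(2 + 418)/2 = -1/2*420 = -210)
u(4/(-1))*V = (5*(4/(-1))**3)*(-210) = (5*(4*(-1))**3)*(-210) = (5*(-4)**3)*(-210) = (5*(-64))*(-210) = -320*(-210) = 67200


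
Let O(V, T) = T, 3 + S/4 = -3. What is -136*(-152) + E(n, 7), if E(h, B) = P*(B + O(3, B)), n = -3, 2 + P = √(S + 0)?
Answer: 20644 + 28*I*√6 ≈ 20644.0 + 68.586*I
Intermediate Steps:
S = -24 (S = -12 + 4*(-3) = -12 - 12 = -24)
P = -2 + 2*I*√6 (P = -2 + √(-24 + 0) = -2 + √(-24) = -2 + 2*I*√6 ≈ -2.0 + 4.899*I)
E(h, B) = 2*B*(-2 + 2*I*√6) (E(h, B) = (-2 + 2*I*√6)*(B + B) = (-2 + 2*I*√6)*(2*B) = 2*B*(-2 + 2*I*√6))
-136*(-152) + E(n, 7) = -136*(-152) + 4*7*(-1 + I*√6) = 20672 + (-28 + 28*I*√6) = 20644 + 28*I*√6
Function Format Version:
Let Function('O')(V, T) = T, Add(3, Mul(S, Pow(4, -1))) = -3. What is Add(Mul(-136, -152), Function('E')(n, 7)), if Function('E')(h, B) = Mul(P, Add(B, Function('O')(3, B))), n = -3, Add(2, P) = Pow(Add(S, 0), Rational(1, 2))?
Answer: Add(20644, Mul(28, I, Pow(6, Rational(1, 2)))) ≈ Add(20644., Mul(68.586, I))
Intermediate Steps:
S = -24 (S = Add(-12, Mul(4, -3)) = Add(-12, -12) = -24)
P = Add(-2, Mul(2, I, Pow(6, Rational(1, 2)))) (P = Add(-2, Pow(Add(-24, 0), Rational(1, 2))) = Add(-2, Pow(-24, Rational(1, 2))) = Add(-2, Mul(2, I, Pow(6, Rational(1, 2)))) ≈ Add(-2.0000, Mul(4.8990, I)))
Function('E')(h, B) = Mul(2, B, Add(-2, Mul(2, I, Pow(6, Rational(1, 2))))) (Function('E')(h, B) = Mul(Add(-2, Mul(2, I, Pow(6, Rational(1, 2)))), Add(B, B)) = Mul(Add(-2, Mul(2, I, Pow(6, Rational(1, 2)))), Mul(2, B)) = Mul(2, B, Add(-2, Mul(2, I, Pow(6, Rational(1, 2))))))
Add(Mul(-136, -152), Function('E')(n, 7)) = Add(Mul(-136, -152), Mul(4, 7, Add(-1, Mul(I, Pow(6, Rational(1, 2)))))) = Add(20672, Add(-28, Mul(28, I, Pow(6, Rational(1, 2))))) = Add(20644, Mul(28, I, Pow(6, Rational(1, 2))))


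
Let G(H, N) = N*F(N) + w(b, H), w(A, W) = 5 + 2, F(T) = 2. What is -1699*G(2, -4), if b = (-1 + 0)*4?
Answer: 1699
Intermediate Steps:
b = -4 (b = -1*4 = -4)
w(A, W) = 7
G(H, N) = 7 + 2*N (G(H, N) = N*2 + 7 = 2*N + 7 = 7 + 2*N)
-1699*G(2, -4) = -1699*(7 + 2*(-4)) = -1699*(7 - 8) = -1699*(-1) = 1699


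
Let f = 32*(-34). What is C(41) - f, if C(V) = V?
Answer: 1129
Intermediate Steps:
f = -1088
C(41) - f = 41 - 1*(-1088) = 41 + 1088 = 1129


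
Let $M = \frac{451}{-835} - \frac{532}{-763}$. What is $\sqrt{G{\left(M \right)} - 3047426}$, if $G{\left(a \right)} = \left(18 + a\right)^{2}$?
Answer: $\frac{i \sqrt{25241323873740809}}{91015} \approx 1745.6 i$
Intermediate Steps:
$M = \frac{14301}{91015}$ ($M = 451 \left(- \frac{1}{835}\right) - - \frac{76}{109} = - \frac{451}{835} + \frac{76}{109} = \frac{14301}{91015} \approx 0.15713$)
$\sqrt{G{\left(M \right)} - 3047426} = \sqrt{\left(18 + \frac{14301}{91015}\right)^{2} - 3047426} = \sqrt{\left(\frac{1652571}{91015}\right)^{2} - 3047426} = \sqrt{\frac{2730990910041}{8283730225} - 3047426} = \sqrt{- \frac{25241323873740809}{8283730225}} = \frac{i \sqrt{25241323873740809}}{91015}$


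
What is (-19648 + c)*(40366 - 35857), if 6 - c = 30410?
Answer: -225684468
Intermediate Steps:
c = -30404 (c = 6 - 1*30410 = 6 - 30410 = -30404)
(-19648 + c)*(40366 - 35857) = (-19648 - 30404)*(40366 - 35857) = -50052*4509 = -225684468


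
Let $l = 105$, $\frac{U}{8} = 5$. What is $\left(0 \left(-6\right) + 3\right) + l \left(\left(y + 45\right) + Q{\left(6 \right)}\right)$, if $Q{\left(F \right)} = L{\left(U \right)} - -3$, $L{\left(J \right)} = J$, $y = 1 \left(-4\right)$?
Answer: $8823$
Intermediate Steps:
$U = 40$ ($U = 8 \cdot 5 = 40$)
$y = -4$
$Q{\left(F \right)} = 43$ ($Q{\left(F \right)} = 40 - -3 = 40 + 3 = 43$)
$\left(0 \left(-6\right) + 3\right) + l \left(\left(y + 45\right) + Q{\left(6 \right)}\right) = \left(0 \left(-6\right) + 3\right) + 105 \left(\left(-4 + 45\right) + 43\right) = \left(0 + 3\right) + 105 \left(41 + 43\right) = 3 + 105 \cdot 84 = 3 + 8820 = 8823$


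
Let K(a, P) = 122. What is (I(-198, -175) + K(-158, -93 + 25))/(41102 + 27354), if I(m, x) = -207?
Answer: -85/68456 ≈ -0.0012417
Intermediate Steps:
(I(-198, -175) + K(-158, -93 + 25))/(41102 + 27354) = (-207 + 122)/(41102 + 27354) = -85/68456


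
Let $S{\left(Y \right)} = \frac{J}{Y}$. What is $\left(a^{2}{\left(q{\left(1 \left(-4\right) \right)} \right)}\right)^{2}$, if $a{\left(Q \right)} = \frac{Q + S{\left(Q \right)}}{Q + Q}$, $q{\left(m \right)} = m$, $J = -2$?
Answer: $\frac{2401}{65536} \approx 0.036636$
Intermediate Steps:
$S{\left(Y \right)} = - \frac{2}{Y}$
$a{\left(Q \right)} = \frac{Q - \frac{2}{Q}}{2 Q}$ ($a{\left(Q \right)} = \frac{Q - \frac{2}{Q}}{Q + Q} = \frac{Q - \frac{2}{Q}}{2 Q}$)
$\left(a^{2}{\left(q{\left(1 \left(-4\right) \right)} \right)}\right)^{2} = \left(\left(\frac{1}{2} - \frac{1}{16}\right)^{2}\right)^{2} = \left(\left(\frac{7}{16}\right)^{2}\right)^{2} = \left(\frac{49}{256}\right)^{2} = \frac{2401}{65536}$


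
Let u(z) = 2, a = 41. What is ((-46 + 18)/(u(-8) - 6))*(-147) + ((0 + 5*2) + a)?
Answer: -978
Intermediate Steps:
((-46 + 18)/(u(-8) - 6))*(-147) + ((0 + 5*2) + a) = ((-46 + 18)/(2 - 6))*(-147) + ((0 + 5*2) + 41) = -28/(-4)*(-147) + ((0 + 10) + 41) = -28*(-1/4)*(-147) + (10 + 41) = 7*(-147) + 51 = -1029 + 51 = -978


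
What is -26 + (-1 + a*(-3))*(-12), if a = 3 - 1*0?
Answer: 94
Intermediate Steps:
a = 3 (a = 3 + 0 = 3)
-26 + (-1 + a*(-3))*(-12) = -26 + (-1 + 3*(-3))*(-12) = -26 + (-1 - 9)*(-12) = -26 - 10*(-12) = -26 + 120 = 94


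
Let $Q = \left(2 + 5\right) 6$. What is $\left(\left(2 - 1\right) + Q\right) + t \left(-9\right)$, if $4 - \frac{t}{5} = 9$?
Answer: $268$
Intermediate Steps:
$t = -25$ ($t = 20 - 45 = -25$)
$Q = 42$ ($Q = 7 \cdot 6 = 42$)
$\left(\left(2 - 1\right) + Q\right) + t \left(-9\right) = \left(\left(2 - 1\right) + 42\right) - -225 = \left(1 + 42\right) + 225 = 43 + 225 = 268$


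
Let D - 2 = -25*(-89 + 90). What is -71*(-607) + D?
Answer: 43074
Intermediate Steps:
D = -23 (D = 2 - 25*(-89 + 90) = 2 - 25*1 = 2 - 25 = -23)
-71*(-607) + D = -71*(-607) - 23 = 43097 - 23 = 43074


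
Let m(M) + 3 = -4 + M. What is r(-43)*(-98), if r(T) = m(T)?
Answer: 4900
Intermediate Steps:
m(M) = -7 + M (m(M) = -3 + (-4 + M) = -7 + M)
r(T) = -7 + T
r(-43)*(-98) = (-7 - 43)*(-98) = -50*(-98) = 4900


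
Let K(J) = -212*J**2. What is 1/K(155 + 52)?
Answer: -1/9083988 ≈ -1.1008e-7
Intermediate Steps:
1/K(155 + 52) = 1/(-212*(155 + 52)**2) = 1/(-212*207**2) = 1/(-212*42849) = 1/(-9083988) = -1/9083988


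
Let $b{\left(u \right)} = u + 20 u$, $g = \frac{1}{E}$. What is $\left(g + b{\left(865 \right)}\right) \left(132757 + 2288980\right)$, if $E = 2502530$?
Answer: $\frac{110088428372012387}{2502530} \approx 4.3991 \cdot 10^{10}$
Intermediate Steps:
$g = \frac{1}{2502530} \approx 3.996 \cdot 10^{-7}$
$b{\left(u \right)} = 21 u$
$\left(g + b{\left(865 \right)}\right) \left(132757 + 2288980\right) = \left(\frac{1}{2502530} + 21 \cdot 865\right) \left(132757 + 2288980\right) = \left(\frac{1}{2502530} + 18165\right) 2421737 = \frac{45458457451}{2502530} \cdot 2421737 = \frac{110088428372012387}{2502530}$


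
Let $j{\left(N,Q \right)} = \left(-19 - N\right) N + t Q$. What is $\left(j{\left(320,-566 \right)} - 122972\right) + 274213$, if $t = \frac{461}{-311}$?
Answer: $\frac{13559597}{311} \approx 43600.0$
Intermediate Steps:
$t = - \frac{461}{311}$ ($t = 461 \left(- \frac{1}{311}\right) = - \frac{461}{311} \approx -1.4823$)
$j{\left(N,Q \right)} = - \frac{461 Q}{311} + N \left(-19 - N\right)$ ($j{\left(N,Q \right)} = \left(-19 - N\right) N - \frac{461 Q}{311} = N \left(-19 - N\right) - \frac{461 Q}{311} = - \frac{461 Q}{311} + N \left(-19 - N\right)$)
$\left(j{\left(320,-566 \right)} - 122972\right) + 274213 = \left(\left(- 320^{2} - 6080 - - \frac{260926}{311}\right) - 122972\right) + 274213 = \left(\left(\left(-1\right) 102400 - 6080 + \frac{260926}{311}\right) - 122972\right) + 274213 = \left(\left(-102400 - 6080 + \frac{260926}{311}\right) - 122972\right) + 274213 = \left(- \frac{33476354}{311} - 122972\right) + 274213 = - \frac{71720646}{311} + 274213 = \frac{13559597}{311}$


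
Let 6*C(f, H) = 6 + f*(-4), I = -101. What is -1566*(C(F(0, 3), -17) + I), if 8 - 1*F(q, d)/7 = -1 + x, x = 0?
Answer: 222372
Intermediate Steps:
F(q, d) = 63 (F(q, d) = 56 - 7*(-1 + 0) = 56 - 7*(-1) = 56 + 7 = 63)
C(f, H) = 1 - 2*f/3 (C(f, H) = (6 + f*(-4))/6 = (6 - 4*f)/6 = 1 - 2*f/3)
-1566*(C(F(0, 3), -17) + I) = -1566*((1 - ⅔*63) - 101) = -1566*((1 - 42) - 101) = -1566*(-41 - 101) = -1566*(-142) = 222372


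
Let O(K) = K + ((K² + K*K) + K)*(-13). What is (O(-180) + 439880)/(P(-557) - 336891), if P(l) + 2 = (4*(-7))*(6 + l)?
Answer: 80072/64293 ≈ 1.2454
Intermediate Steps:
P(l) = -170 - 28*l (P(l) = -2 + (4*(-7))*(6 + l) = -2 - 28*(6 + l) = -2 + (-168 - 28*l) = -170 - 28*l)
O(K) = -26*K² - 12*K (O(K) = K + ((K² + K²) + K)*(-13) = K + (2*K² + K)*(-13) = K + (K + 2*K²)*(-13) = K + (-26*K² - 13*K) = -26*K² - 12*K)
(O(-180) + 439880)/(P(-557) - 336891) = (-2*(-180)*(6 + 13*(-180)) + 439880)/((-170 - 28*(-557)) - 336891) = (-2*(-180)*(6 - 2340) + 439880)/((-170 + 15596) - 336891) = (-2*(-180)*(-2334) + 439880)/(15426 - 336891) = (-840240 + 439880)/(-321465) = -400360*(-1/321465) = 80072/64293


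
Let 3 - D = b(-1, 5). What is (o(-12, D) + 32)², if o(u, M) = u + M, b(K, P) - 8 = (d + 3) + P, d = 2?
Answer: 25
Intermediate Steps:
b(K, P) = 13 + P (b(K, P) = 8 + ((2 + 3) + P) = 8 + (5 + P) = 13 + P)
D = -15 (D = 3 - (13 + 5) = 3 - 1*18 = 3 - 18 = -15)
o(u, M) = M + u
(o(-12, D) + 32)² = ((-15 - 12) + 32)² = (-27 + 32)² = 5² = 25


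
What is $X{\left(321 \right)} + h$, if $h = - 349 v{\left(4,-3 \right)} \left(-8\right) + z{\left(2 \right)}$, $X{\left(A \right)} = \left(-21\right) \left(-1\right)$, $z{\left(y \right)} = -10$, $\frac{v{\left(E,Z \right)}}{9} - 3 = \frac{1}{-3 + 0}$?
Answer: $67019$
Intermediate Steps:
$v{\left(E,Z \right)} = 24$ ($v{\left(E,Z \right)} = 27 + \frac{9}{-3 + 0} = 27 + \frac{9}{-3} = 27 + 9 \left(- \frac{1}{3}\right) = 27 - 3 = 24$)
$X{\left(A \right)} = 21$
$h = 66998$ ($h = - 349 \cdot 24 \left(-8\right) - 10 = \left(-349\right) \left(-192\right) - 10 = 67008 - 10 = 66998$)
$X{\left(321 \right)} + h = 21 + 66998 = 67019$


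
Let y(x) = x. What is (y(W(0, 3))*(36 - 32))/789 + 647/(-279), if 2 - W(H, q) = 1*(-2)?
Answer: -168673/73377 ≈ -2.2987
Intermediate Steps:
W(H, q) = 4 (W(H, q) = 2 - (-2) = 2 - 1*(-2) = 2 + 2 = 4)
(y(W(0, 3))*(36 - 32))/789 + 647/(-279) = (4*(36 - 32))/789 + 647/(-279) = (4*4)*(1/789) + 647*(-1/279) = 16*(1/789) - 647/279 = 16/789 - 647/279 = -168673/73377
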